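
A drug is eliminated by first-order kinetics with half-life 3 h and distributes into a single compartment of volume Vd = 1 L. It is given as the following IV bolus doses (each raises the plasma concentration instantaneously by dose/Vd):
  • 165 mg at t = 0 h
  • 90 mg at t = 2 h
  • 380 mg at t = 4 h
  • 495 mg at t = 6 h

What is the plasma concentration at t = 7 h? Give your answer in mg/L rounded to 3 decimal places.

643.970 mg/L

k = ln 2 / 3 = 0.23105 per h
Dose 1 (165 mg at t=0 h): 165·exp(−0.23105·7) = 32.740 mg/L
Dose 2 (90 mg at t=2 h): 90·exp(−0.23105·5) = 28.348 mg/L
Dose 3 (380 mg at t=4 h): 380·exp(−0.23105·3) = 190.000 mg/L
Dose 4 (495 mg at t=6 h): 495·exp(−0.23105·1) = 392.882 mg/L
C(7) = 32.740 + 28.348 + 190.000 + 392.882 = 643.970 mg/L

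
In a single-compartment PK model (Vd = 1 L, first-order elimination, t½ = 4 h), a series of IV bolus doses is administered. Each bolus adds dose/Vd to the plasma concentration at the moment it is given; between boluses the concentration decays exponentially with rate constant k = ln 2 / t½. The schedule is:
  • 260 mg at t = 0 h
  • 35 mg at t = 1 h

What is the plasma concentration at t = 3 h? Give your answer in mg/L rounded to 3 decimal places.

179.346 mg/L

k = ln 2 / 4 = 0.17329 per h
Dose 1 (260 mg at t=0 h): 260·exp(−0.17329·3) = 154.597 mg/L
Dose 2 (35 mg at t=1 h): 35·exp(−0.17329·2) = 24.749 mg/L
C(3) = 154.597 + 24.749 = 179.346 mg/L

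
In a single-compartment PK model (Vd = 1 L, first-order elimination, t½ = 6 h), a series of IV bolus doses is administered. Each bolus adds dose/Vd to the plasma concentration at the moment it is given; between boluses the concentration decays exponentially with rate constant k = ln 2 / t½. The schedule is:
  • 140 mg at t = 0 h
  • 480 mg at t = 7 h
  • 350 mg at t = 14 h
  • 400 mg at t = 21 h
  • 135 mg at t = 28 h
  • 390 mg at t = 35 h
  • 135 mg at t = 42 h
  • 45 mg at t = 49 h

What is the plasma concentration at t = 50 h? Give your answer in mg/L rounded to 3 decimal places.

k = ln 2 / 6 = 0.11552 per h
Dose 1 (140 mg at t=0 h): 140·exp(−0.11552·50) = 0.434 mg/L
Dose 2 (480 mg at t=7 h): 480·exp(−0.11552·43) = 3.341 mg/L
Dose 3 (350 mg at t=14 h): 350·exp(−0.11552·36) = 5.469 mg/L
Dose 4 (400 mg at t=21 h): 400·exp(−0.11552·29) = 14.031 mg/L
Dose 5 (135 mg at t=28 h): 135·exp(−0.11552·22) = 10.631 mg/L
Dose 6 (390 mg at t=35 h): 390·exp(−0.11552·15) = 68.943 mg/L
Dose 7 (135 mg at t=42 h): 135·exp(−0.11552·8) = 53.575 mg/L
Dose 8 (45 mg at t=49 h): 45·exp(−0.11552·1) = 40.090 mg/L
C(50) = 0.434 + 3.341 + 5.469 + 14.031 + 10.631 + 68.943 + 53.575 + 40.090 = 196.513 mg/L

196.513 mg/L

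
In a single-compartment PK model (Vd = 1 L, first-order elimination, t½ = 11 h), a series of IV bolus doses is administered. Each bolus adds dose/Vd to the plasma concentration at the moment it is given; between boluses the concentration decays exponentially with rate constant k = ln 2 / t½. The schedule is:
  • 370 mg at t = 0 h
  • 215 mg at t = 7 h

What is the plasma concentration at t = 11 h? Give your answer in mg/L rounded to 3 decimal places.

k = ln 2 / 11 = 0.06301 per h
Dose 1 (370 mg at t=0 h): 370·exp(−0.06301·11) = 185.000 mg/L
Dose 2 (215 mg at t=7 h): 215·exp(−0.06301·4) = 167.099 mg/L
C(11) = 185.000 + 167.099 = 352.099 mg/L

352.099 mg/L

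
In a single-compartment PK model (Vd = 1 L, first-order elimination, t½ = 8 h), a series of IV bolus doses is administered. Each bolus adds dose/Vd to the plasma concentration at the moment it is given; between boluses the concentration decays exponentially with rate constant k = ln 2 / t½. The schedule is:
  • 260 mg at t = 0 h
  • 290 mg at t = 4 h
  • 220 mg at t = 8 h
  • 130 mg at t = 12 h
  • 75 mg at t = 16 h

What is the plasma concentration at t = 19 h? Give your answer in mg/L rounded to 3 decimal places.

342.721 mg/L

k = ln 2 / 8 = 0.08664 per h
Dose 1 (260 mg at t=0 h): 260·exp(−0.08664·19) = 50.122 mg/L
Dose 2 (290 mg at t=4 h): 290·exp(−0.08664·15) = 79.062 mg/L
Dose 3 (220 mg at t=8 h): 220·exp(−0.08664·11) = 84.822 mg/L
Dose 4 (130 mg at t=12 h): 130·exp(−0.08664·7) = 70.883 mg/L
Dose 5 (75 mg at t=16 h): 75·exp(−0.08664·3) = 57.833 mg/L
C(19) = 50.122 + 79.062 + 84.822 + 70.883 + 57.833 = 342.721 mg/L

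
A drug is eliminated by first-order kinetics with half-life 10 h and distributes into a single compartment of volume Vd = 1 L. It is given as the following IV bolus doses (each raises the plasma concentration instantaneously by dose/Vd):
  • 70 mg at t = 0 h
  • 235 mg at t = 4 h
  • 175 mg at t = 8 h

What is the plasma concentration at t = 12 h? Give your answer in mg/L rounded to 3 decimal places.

298.067 mg/L

k = ln 2 / 10 = 0.06931 per h
Dose 1 (70 mg at t=0 h): 70·exp(−0.06931·12) = 30.469 mg/L
Dose 2 (235 mg at t=4 h): 235·exp(−0.06931·8) = 134.972 mg/L
Dose 3 (175 mg at t=8 h): 175·exp(−0.06931·4) = 132.625 mg/L
C(12) = 30.469 + 134.972 + 132.625 = 298.067 mg/L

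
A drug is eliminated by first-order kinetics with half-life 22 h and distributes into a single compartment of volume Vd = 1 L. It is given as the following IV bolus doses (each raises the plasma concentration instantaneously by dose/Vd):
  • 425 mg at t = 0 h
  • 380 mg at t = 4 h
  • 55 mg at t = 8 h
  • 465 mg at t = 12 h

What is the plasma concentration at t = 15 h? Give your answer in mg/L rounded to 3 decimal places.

1000.813 mg/L

k = ln 2 / 22 = 0.03151 per h
Dose 1 (425 mg at t=0 h): 425·exp(−0.03151·15) = 264.936 mg/L
Dose 2 (380 mg at t=4 h): 380·exp(−0.03151·11) = 268.701 mg/L
Dose 3 (55 mg at t=8 h): 55·exp(−0.03151·7) = 44.114 mg/L
Dose 4 (465 mg at t=12 h): 465·exp(−0.03151·3) = 423.061 mg/L
C(15) = 264.936 + 268.701 + 44.114 + 423.061 = 1000.813 mg/L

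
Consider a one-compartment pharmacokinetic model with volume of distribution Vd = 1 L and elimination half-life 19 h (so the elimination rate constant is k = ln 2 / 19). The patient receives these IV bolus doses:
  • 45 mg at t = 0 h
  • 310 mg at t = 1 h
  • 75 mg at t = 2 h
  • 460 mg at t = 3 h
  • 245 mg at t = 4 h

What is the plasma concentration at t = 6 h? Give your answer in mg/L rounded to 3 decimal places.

k = ln 2 / 19 = 0.03648 per h
Dose 1 (45 mg at t=0 h): 45·exp(−0.03648·6) = 36.154 mg/L
Dose 2 (310 mg at t=1 h): 310·exp(−0.03648·5) = 258.311 mg/L
Dose 3 (75 mg at t=2 h): 75·exp(−0.03648·4) = 64.817 mg/L
Dose 4 (460 mg at t=3 h): 460·exp(−0.03648·3) = 412.313 mg/L
Dose 5 (245 mg at t=4 h): 245·exp(−0.03648·2) = 227.761 mg/L
C(6) = 36.154 + 258.311 + 64.817 + 412.313 + 227.761 = 999.355 mg/L

999.355 mg/L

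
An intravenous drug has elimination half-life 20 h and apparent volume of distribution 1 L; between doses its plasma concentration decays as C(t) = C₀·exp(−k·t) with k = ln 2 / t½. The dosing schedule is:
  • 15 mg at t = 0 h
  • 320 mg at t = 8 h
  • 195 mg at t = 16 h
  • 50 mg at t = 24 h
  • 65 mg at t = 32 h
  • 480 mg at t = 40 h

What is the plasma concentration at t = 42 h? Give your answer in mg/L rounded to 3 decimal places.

701.797 mg/L

k = ln 2 / 20 = 0.03466 per h
Dose 1 (15 mg at t=0 h): 15·exp(−0.03466·42) = 3.499 mg/L
Dose 2 (320 mg at t=8 h): 320·exp(−0.03466·34) = 98.492 mg/L
Dose 3 (195 mg at t=16 h): 195·exp(−0.03466·26) = 79.195 mg/L
Dose 4 (50 mg at t=24 h): 50·exp(−0.03466·18) = 26.794 mg/L
Dose 5 (65 mg at t=32 h): 65·exp(−0.03466·10) = 45.962 mg/L
Dose 6 (480 mg at t=40 h): 480·exp(−0.03466·2) = 447.856 mg/L
C(42) = 3.499 + 98.492 + 79.195 + 26.794 + 45.962 + 447.856 = 701.797 mg/L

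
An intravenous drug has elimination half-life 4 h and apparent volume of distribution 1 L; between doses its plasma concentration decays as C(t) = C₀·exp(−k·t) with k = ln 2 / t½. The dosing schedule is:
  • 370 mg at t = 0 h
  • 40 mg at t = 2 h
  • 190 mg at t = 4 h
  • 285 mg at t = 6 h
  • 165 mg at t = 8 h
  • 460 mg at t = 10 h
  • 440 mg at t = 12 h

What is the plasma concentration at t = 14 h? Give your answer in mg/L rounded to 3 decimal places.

k = ln 2 / 4 = 0.17329 per h
Dose 1 (370 mg at t=0 h): 370·exp(−0.17329·14) = 32.704 mg/L
Dose 2 (40 mg at t=2 h): 40·exp(−0.17329·12) = 5.000 mg/L
Dose 3 (190 mg at t=4 h): 190·exp(−0.17329·10) = 33.588 mg/L
Dose 4 (285 mg at t=6 h): 285·exp(−0.17329·8) = 71.250 mg/L
Dose 5 (165 mg at t=8 h): 165·exp(−0.17329·6) = 58.336 mg/L
Dose 6 (460 mg at t=10 h): 460·exp(−0.17329·4) = 230.000 mg/L
Dose 7 (440 mg at t=12 h): 440·exp(−0.17329·2) = 311.127 mg/L
C(14) = 32.704 + 5.000 + 33.588 + 71.250 + 58.336 + 230.000 + 311.127 = 742.005 mg/L

742.005 mg/L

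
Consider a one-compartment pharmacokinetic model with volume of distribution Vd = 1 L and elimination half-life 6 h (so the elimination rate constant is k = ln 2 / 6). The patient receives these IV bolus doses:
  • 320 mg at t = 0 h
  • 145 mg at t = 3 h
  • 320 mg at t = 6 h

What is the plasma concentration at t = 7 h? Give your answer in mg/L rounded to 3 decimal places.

k = ln 2 / 6 = 0.11552 per h
Dose 1 (320 mg at t=0 h): 320·exp(−0.11552·7) = 142.544 mg/L
Dose 2 (145 mg at t=3 h): 145·exp(−0.11552·4) = 91.344 mg/L
Dose 3 (320 mg at t=6 h): 320·exp(−0.11552·1) = 285.088 mg/L
C(7) = 142.544 + 91.344 + 285.088 = 518.976 mg/L

518.976 mg/L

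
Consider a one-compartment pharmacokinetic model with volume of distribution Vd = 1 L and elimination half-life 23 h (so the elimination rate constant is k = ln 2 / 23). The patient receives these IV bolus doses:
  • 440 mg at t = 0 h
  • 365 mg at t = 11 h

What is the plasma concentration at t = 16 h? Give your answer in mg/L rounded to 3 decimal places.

k = ln 2 / 23 = 0.03014 per h
Dose 1 (440 mg at t=0 h): 440·exp(−0.03014·16) = 271.669 mg/L
Dose 2 (365 mg at t=11 h): 365·exp(−0.03014·5) = 313.944 mg/L
C(16) = 271.669 + 313.944 = 585.613 mg/L

585.613 mg/L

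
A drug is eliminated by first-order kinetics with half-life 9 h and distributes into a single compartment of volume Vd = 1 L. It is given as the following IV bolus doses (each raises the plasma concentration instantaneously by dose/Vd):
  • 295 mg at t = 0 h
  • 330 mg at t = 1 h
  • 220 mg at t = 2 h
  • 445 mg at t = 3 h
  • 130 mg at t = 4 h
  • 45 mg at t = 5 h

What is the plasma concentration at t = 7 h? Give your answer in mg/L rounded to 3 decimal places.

k = ln 2 / 9 = 0.07702 per h
Dose 1 (295 mg at t=0 h): 295·exp(−0.07702·7) = 172.063 mg/L
Dose 2 (330 mg at t=1 h): 330·exp(−0.07702·6) = 207.887 mg/L
Dose 3 (220 mg at t=2 h): 220·exp(−0.07702·5) = 149.687 mg/L
Dose 4 (445 mg at t=3 h): 445·exp(−0.07702·4) = 327.016 mg/L
Dose 5 (130 mg at t=4 h): 130·exp(−0.07702·3) = 103.181 mg/L
Dose 6 (45 mg at t=5 h): 45·exp(−0.07702·2) = 38.576 mg/L
C(7) = 172.063 + 207.887 + 149.687 + 327.016 + 103.181 + 38.576 = 998.410 mg/L

998.410 mg/L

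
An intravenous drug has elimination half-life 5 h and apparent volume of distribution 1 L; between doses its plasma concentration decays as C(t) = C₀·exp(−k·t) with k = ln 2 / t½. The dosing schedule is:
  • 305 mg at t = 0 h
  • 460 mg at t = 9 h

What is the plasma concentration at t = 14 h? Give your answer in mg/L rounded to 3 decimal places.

k = ln 2 / 5 = 0.13863 per h
Dose 1 (305 mg at t=0 h): 305·exp(−0.13863·14) = 43.794 mg/L
Dose 2 (460 mg at t=9 h): 460·exp(−0.13863·5) = 230.000 mg/L
C(14) = 43.794 + 230.000 = 273.794 mg/L

273.794 mg/L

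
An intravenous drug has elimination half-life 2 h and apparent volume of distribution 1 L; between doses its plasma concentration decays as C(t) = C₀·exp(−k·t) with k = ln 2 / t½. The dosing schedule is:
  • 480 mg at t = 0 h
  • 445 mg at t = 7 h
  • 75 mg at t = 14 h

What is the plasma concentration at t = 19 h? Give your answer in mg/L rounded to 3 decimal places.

20.874 mg/L

k = ln 2 / 2 = 0.34657 per h
Dose 1 (480 mg at t=0 h): 480·exp(−0.34657·19) = 0.663 mg/L
Dose 2 (445 mg at t=7 h): 445·exp(−0.34657·12) = 6.953 mg/L
Dose 3 (75 mg at t=14 h): 75·exp(−0.34657·5) = 13.258 mg/L
C(19) = 0.663 + 6.953 + 13.258 = 20.874 mg/L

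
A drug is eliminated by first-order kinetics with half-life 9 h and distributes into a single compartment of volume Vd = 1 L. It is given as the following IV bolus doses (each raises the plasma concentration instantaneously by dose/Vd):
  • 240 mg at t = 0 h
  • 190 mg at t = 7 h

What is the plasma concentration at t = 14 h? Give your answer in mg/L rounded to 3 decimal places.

192.468 mg/L

k = ln 2 / 9 = 0.07702 per h
Dose 1 (240 mg at t=0 h): 240·exp(−0.07702·14) = 81.647 mg/L
Dose 2 (190 mg at t=7 h): 190·exp(−0.07702·7) = 110.820 mg/L
C(14) = 81.647 + 110.820 = 192.468 mg/L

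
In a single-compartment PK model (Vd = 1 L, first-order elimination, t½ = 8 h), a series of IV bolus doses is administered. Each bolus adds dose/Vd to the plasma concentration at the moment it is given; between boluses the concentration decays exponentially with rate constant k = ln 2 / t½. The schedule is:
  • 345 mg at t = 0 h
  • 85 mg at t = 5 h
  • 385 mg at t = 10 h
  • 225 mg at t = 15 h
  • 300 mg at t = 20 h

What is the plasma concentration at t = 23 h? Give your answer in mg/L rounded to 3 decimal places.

k = ln 2 / 8 = 0.08664 per h
Dose 1 (345 mg at t=0 h): 345·exp(−0.08664·23) = 47.028 mg/L
Dose 2 (85 mg at t=5 h): 85·exp(−0.08664·18) = 17.869 mg/L
Dose 3 (385 mg at t=10 h): 385·exp(−0.08664·13) = 124.821 mg/L
Dose 4 (225 mg at t=15 h): 225·exp(−0.08664·8) = 112.500 mg/L
Dose 5 (300 mg at t=20 h): 300·exp(−0.08664·3) = 231.332 mg/L
C(23) = 47.028 + 17.869 + 124.821 + 112.500 + 231.332 = 533.550 mg/L

533.550 mg/L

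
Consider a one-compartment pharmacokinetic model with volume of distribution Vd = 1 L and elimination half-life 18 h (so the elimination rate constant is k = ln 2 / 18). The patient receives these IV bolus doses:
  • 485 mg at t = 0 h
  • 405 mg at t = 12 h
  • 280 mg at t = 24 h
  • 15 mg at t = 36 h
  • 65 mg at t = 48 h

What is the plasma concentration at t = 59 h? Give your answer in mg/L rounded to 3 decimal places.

k = ln 2 / 18 = 0.03851 per h
Dose 1 (485 mg at t=0 h): 485·exp(−0.03851·59) = 50.007 mg/L
Dose 2 (405 mg at t=12 h): 405·exp(−0.03851·47) = 66.288 mg/L
Dose 3 (280 mg at t=24 h): 280·exp(−0.03851·35) = 72.748 mg/L
Dose 4 (15 mg at t=36 h): 15·exp(−0.03851·23) = 6.186 mg/L
Dose 5 (65 mg at t=48 h): 65·exp(−0.03851·11) = 42.555 mg/L
C(59) = 50.007 + 66.288 + 72.748 + 6.186 + 42.555 = 237.784 mg/L

237.784 mg/L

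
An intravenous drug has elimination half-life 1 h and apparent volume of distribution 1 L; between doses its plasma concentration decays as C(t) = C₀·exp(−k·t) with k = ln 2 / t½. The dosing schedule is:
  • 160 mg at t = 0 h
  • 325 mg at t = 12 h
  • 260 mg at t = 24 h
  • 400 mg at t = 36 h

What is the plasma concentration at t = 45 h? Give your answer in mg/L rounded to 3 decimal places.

0.781 mg/L

k = ln 2 / 1 = 0.69315 per h
Dose 1 (160 mg at t=0 h): 160·exp(−0.69315·45) = 0.000 mg/L
Dose 2 (325 mg at t=12 h): 325·exp(−0.69315·33) = 0.000 mg/L
Dose 3 (260 mg at t=24 h): 260·exp(−0.69315·21) = 0.000 mg/L
Dose 4 (400 mg at t=36 h): 400·exp(−0.69315·9) = 0.781 mg/L
C(45) = 0.000 + 0.000 + 0.000 + 0.781 = 0.781 mg/L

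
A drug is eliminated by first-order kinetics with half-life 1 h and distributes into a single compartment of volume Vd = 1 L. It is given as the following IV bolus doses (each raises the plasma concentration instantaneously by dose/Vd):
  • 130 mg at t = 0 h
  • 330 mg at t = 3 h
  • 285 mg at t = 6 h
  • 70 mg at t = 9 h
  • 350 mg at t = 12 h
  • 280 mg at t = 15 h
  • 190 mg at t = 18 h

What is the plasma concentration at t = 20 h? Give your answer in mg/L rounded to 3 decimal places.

k = ln 2 / 1 = 0.69315 per h
Dose 1 (130 mg at t=0 h): 130·exp(−0.69315·20) = 0.000 mg/L
Dose 2 (330 mg at t=3 h): 330·exp(−0.69315·17) = 0.003 mg/L
Dose 3 (285 mg at t=6 h): 285·exp(−0.69315·14) = 0.017 mg/L
Dose 4 (70 mg at t=9 h): 70·exp(−0.69315·11) = 0.034 mg/L
Dose 5 (350 mg at t=12 h): 350·exp(−0.69315·8) = 1.367 mg/L
Dose 6 (280 mg at t=15 h): 280·exp(−0.69315·5) = 8.750 mg/L
Dose 7 (190 mg at t=18 h): 190·exp(−0.69315·2) = 47.500 mg/L
C(20) = 0.000 + 0.003 + 0.017 + 0.034 + 1.367 + 8.750 + 47.500 = 57.671 mg/L

57.671 mg/L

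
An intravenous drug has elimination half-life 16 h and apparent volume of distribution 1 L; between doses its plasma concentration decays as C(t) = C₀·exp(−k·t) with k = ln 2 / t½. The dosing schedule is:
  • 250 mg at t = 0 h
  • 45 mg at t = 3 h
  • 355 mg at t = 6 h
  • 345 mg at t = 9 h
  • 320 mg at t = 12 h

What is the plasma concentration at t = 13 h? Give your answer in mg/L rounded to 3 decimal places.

k = ln 2 / 16 = 0.04332 per h
Dose 1 (250 mg at t=0 h): 250·exp(−0.04332·13) = 142.349 mg/L
Dose 2 (45 mg at t=3 h): 45·exp(−0.04332·10) = 29.179 mg/L
Dose 3 (355 mg at t=6 h): 355·exp(−0.04332·7) = 262.137 mg/L
Dose 4 (345 mg at t=9 h): 345·exp(−0.04332·4) = 290.109 mg/L
Dose 5 (320 mg at t=12 h): 320·exp(−0.04332·1) = 306.433 mg/L
C(13) = 142.349 + 29.179 + 262.137 + 290.109 + 306.433 = 1030.206 mg/L

1030.206 mg/L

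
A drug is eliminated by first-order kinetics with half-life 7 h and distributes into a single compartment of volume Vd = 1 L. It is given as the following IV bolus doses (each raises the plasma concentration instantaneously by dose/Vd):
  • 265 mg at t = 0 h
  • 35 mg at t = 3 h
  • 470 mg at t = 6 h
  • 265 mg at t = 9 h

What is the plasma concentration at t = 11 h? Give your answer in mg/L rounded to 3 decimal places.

k = ln 2 / 7 = 0.09902 per h
Dose 1 (265 mg at t=0 h): 265·exp(−0.09902·11) = 89.166 mg/L
Dose 2 (35 mg at t=3 h): 35·exp(−0.09902·8) = 15.850 mg/L
Dose 3 (470 mg at t=6 h): 470·exp(−0.09902·5) = 286.468 mg/L
Dose 4 (265 mg at t=9 h): 265·exp(−0.09902·2) = 217.389 mg/L
C(11) = 89.166 + 15.850 + 286.468 + 217.389 = 608.873 mg/L

608.873 mg/L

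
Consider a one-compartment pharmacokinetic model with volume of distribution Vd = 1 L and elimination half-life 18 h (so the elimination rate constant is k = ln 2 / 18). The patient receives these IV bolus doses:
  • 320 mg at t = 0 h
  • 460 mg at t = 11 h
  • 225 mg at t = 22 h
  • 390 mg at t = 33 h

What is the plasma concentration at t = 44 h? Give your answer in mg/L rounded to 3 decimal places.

539.642 mg/L

k = ln 2 / 18 = 0.03851 per h
Dose 1 (320 mg at t=0 h): 320·exp(−0.03851·44) = 58.789 mg/L
Dose 2 (460 mg at t=11 h): 460·exp(−0.03851·33) = 129.083 mg/L
Dose 3 (225 mg at t=22 h): 225·exp(−0.03851·22) = 96.440 mg/L
Dose 4 (390 mg at t=33 h): 390·exp(−0.03851·11) = 255.330 mg/L
C(44) = 58.789 + 129.083 + 96.440 + 255.330 = 539.642 mg/L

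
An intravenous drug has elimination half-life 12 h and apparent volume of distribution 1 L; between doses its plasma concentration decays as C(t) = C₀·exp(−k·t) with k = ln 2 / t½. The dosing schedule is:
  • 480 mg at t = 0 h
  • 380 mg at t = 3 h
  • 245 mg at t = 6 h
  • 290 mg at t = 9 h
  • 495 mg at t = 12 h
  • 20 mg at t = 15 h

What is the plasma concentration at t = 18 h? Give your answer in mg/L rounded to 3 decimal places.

k = ln 2 / 12 = 0.05776 per h
Dose 1 (480 mg at t=0 h): 480·exp(−0.05776·18) = 169.706 mg/L
Dose 2 (380 mg at t=3 h): 380·exp(−0.05776·15) = 159.770 mg/L
Dose 3 (245 mg at t=6 h): 245·exp(−0.05776·12) = 122.500 mg/L
Dose 4 (290 mg at t=9 h): 290·exp(−0.05776·9) = 172.435 mg/L
Dose 5 (495 mg at t=12 h): 495·exp(−0.05776·6) = 350.018 mg/L
Dose 6 (20 mg at t=15 h): 20·exp(−0.05776·3) = 16.818 mg/L
C(18) = 169.706 + 159.770 + 122.500 + 172.435 + 350.018 + 16.818 = 991.247 mg/L

991.247 mg/L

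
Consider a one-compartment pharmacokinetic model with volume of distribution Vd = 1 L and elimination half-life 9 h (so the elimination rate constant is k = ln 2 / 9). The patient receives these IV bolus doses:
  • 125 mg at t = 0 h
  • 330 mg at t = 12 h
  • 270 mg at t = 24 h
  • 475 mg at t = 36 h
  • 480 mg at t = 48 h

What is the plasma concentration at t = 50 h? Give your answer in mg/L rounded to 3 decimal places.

629.861 mg/L

k = ln 2 / 9 = 0.07702 per h
Dose 1 (125 mg at t=0 h): 125·exp(−0.07702·50) = 2.658 mg/L
Dose 2 (330 mg at t=12 h): 330·exp(−0.07702·38) = 17.681 mg/L
Dose 3 (270 mg at t=24 h): 270·exp(−0.07702·26) = 36.452 mg/L
Dose 4 (475 mg at t=36 h): 475·exp(−0.07702·14) = 161.594 mg/L
Dose 5 (480 mg at t=48 h): 480·exp(−0.07702·2) = 411.477 mg/L
C(50) = 2.658 + 17.681 + 36.452 + 161.594 + 411.477 = 629.861 mg/L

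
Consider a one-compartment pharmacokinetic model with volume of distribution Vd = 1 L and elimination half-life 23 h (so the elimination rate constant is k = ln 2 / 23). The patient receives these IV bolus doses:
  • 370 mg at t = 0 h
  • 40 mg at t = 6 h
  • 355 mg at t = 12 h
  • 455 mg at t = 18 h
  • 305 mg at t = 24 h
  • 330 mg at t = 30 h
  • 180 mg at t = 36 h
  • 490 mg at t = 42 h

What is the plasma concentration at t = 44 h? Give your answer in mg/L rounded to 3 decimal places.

k = ln 2 / 23 = 0.03014 per h
Dose 1 (370 mg at t=0 h): 370·exp(−0.03014·44) = 98.247 mg/L
Dose 2 (40 mg at t=6 h): 40·exp(−0.03014·38) = 12.726 mg/L
Dose 3 (355 mg at t=12 h): 355·exp(−0.03014·32) = 135.333 mg/L
Dose 4 (455 mg at t=18 h): 455·exp(−0.03014·26) = 207.834 mg/L
Dose 5 (305 mg at t=24 h): 305·exp(−0.03014·20) = 166.930 mg/L
Dose 6 (330 mg at t=30 h): 330·exp(−0.03014·14) = 216.410 mg/L
Dose 7 (180 mg at t=36 h): 180·exp(−0.03014·8) = 141.438 mg/L
Dose 8 (490 mg at t=42 h): 490·exp(−0.03014·2) = 461.338 mg/L
C(44) = 98.247 + 12.726 + 135.333 + 207.834 + 166.930 + 216.410 + 141.438 + 461.338 = 1440.257 mg/L

1440.257 mg/L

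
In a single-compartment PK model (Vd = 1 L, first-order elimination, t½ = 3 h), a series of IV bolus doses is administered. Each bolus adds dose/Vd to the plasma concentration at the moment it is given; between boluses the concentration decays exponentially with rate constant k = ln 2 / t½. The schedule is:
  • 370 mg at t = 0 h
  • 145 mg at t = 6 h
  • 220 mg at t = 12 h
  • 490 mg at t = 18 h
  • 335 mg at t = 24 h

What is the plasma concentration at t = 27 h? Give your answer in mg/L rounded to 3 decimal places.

k = ln 2 / 3 = 0.23105 per h
Dose 1 (370 mg at t=0 h): 370·exp(−0.23105·27) = 0.723 mg/L
Dose 2 (145 mg at t=6 h): 145·exp(−0.23105·21) = 1.133 mg/L
Dose 3 (220 mg at t=12 h): 220·exp(−0.23105·15) = 6.875 mg/L
Dose 4 (490 mg at t=18 h): 490·exp(−0.23105·9) = 61.250 mg/L
Dose 5 (335 mg at t=24 h): 335·exp(−0.23105·3) = 167.500 mg/L
C(27) = 0.723 + 1.133 + 6.875 + 61.250 + 167.500 = 237.480 mg/L

237.480 mg/L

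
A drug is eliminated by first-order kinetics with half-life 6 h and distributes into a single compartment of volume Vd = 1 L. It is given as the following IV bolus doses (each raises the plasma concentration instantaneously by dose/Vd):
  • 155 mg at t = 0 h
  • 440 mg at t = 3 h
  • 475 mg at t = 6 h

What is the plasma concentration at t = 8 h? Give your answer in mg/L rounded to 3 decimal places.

k = ln 2 / 6 = 0.11552 per h
Dose 1 (155 mg at t=0 h): 155·exp(−0.11552·8) = 61.512 mg/L
Dose 2 (440 mg at t=3 h): 440·exp(−0.11552·5) = 246.942 mg/L
Dose 3 (475 mg at t=6 h): 475·exp(−0.11552·2) = 377.008 mg/L
C(8) = 61.512 + 246.942 + 377.008 = 685.461 mg/L

685.461 mg/L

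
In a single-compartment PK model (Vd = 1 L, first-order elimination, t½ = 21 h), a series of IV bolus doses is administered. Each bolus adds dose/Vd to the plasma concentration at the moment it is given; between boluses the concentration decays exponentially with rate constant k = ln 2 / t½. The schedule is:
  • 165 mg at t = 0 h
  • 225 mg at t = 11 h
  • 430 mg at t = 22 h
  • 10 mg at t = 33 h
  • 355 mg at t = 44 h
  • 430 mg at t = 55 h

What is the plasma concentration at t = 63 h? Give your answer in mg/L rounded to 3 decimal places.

695.707 mg/L

k = ln 2 / 21 = 0.03301 per h
Dose 1 (165 mg at t=0 h): 165·exp(−0.03301·63) = 20.625 mg/L
Dose 2 (225 mg at t=11 h): 225·exp(−0.03301·52) = 40.437 mg/L
Dose 3 (430 mg at t=22 h): 430·exp(−0.03301·41) = 111.107 mg/L
Dose 4 (10 mg at t=33 h): 10·exp(−0.03301·30) = 3.715 mg/L
Dose 5 (355 mg at t=44 h): 355·exp(−0.03301·19) = 189.613 mg/L
Dose 6 (430 mg at t=55 h): 430·exp(−0.03301·8) = 330.210 mg/L
C(63) = 20.625 + 40.437 + 111.107 + 3.715 + 189.613 + 330.210 = 695.707 mg/L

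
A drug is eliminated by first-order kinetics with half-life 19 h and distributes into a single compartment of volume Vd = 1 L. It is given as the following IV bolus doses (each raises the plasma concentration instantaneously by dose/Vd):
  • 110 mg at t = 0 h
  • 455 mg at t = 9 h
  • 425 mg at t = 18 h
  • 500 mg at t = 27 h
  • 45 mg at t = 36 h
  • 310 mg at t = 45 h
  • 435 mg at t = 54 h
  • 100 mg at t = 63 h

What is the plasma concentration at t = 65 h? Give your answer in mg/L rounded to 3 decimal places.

820.016 mg/L

k = ln 2 / 19 = 0.03648 per h
Dose 1 (110 mg at t=0 h): 110·exp(−0.03648·65) = 10.270 mg/L
Dose 2 (455 mg at t=9 h): 455·exp(−0.03648·56) = 58.988 mg/L
Dose 3 (425 mg at t=18 h): 425·exp(−0.03648·47) = 76.513 mg/L
Dose 4 (500 mg at t=27 h): 500·exp(−0.03648·38) = 125.000 mg/L
Dose 5 (45 mg at t=36 h): 45·exp(−0.03648·29) = 15.622 mg/L
Dose 6 (310 mg at t=45 h): 310·exp(−0.03648·20) = 149.447 mg/L
Dose 7 (435 mg at t=54 h): 435·exp(−0.03648·11) = 291.212 mg/L
Dose 8 (100 mg at t=63 h): 100·exp(−0.03648·2) = 92.964 mg/L
C(65) = 10.270 + 58.988 + 76.513 + 125.000 + 15.622 + 149.447 + 291.212 + 92.964 = 820.016 mg/L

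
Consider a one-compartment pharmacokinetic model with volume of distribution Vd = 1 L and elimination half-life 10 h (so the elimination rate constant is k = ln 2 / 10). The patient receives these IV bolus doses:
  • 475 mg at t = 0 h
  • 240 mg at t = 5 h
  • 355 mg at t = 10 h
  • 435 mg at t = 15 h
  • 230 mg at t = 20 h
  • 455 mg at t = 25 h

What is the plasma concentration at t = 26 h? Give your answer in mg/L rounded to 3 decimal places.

1030.642 mg/L

k = ln 2 / 10 = 0.06931 per h
Dose 1 (475 mg at t=0 h): 475·exp(−0.06931·26) = 78.346 mg/L
Dose 2 (240 mg at t=5 h): 240·exp(−0.06931·21) = 55.982 mg/L
Dose 3 (355 mg at t=10 h): 355·exp(−0.06931·16) = 117.106 mg/L
Dose 4 (435 mg at t=15 h): 435·exp(−0.06931·11) = 202.935 mg/L
Dose 5 (230 mg at t=20 h): 230·exp(−0.06931·6) = 151.743 mg/L
Dose 6 (455 mg at t=25 h): 455·exp(−0.06931·1) = 424.530 mg/L
C(26) = 78.346 + 55.982 + 117.106 + 202.935 + 151.743 + 424.530 = 1030.642 mg/L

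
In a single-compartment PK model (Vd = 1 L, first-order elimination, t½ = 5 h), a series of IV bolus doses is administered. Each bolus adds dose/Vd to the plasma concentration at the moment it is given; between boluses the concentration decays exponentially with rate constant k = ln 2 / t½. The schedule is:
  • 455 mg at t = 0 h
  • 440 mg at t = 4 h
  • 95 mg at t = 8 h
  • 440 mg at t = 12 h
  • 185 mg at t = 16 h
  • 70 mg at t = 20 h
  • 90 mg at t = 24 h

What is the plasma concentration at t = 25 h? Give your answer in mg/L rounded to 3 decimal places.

286.208 mg/L

k = ln 2 / 5 = 0.13863 per h
Dose 1 (455 mg at t=0 h): 455·exp(−0.13863·25) = 14.219 mg/L
Dose 2 (440 mg at t=4 h): 440·exp(−0.13863·21) = 23.940 mg/L
Dose 3 (95 mg at t=8 h): 95·exp(−0.13863·17) = 9.000 mg/L
Dose 4 (440 mg at t=12 h): 440·exp(−0.13863·13) = 72.573 mg/L
Dose 5 (185 mg at t=16 h): 185·exp(−0.13863·9) = 53.127 mg/L
Dose 6 (70 mg at t=20 h): 70·exp(−0.13863·5) = 35.000 mg/L
Dose 7 (90 mg at t=24 h): 90·exp(−0.13863·1) = 78.350 mg/L
C(25) = 14.219 + 23.940 + 9.000 + 72.573 + 53.127 + 35.000 + 78.350 = 286.208 mg/L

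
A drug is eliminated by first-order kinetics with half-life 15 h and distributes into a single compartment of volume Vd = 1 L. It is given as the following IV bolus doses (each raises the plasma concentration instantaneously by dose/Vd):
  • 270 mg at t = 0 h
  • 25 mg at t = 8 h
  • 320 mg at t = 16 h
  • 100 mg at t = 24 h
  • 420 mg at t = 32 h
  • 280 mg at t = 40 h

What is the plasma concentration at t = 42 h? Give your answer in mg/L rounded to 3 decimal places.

703.599 mg/L

k = ln 2 / 15 = 0.04621 per h
Dose 1 (270 mg at t=0 h): 270·exp(−0.04621·42) = 38.769 mg/L
Dose 2 (25 mg at t=8 h): 25·exp(−0.04621·34) = 5.195 mg/L
Dose 3 (320 mg at t=16 h): 320·exp(−0.04621·26) = 96.242 mg/L
Dose 4 (100 mg at t=24 h): 100·exp(−0.04621·18) = 43.528 mg/L
Dose 5 (420 mg at t=32 h): 420·exp(−0.04621·10) = 264.583 mg/L
Dose 6 (280 mg at t=40 h): 280·exp(−0.04621·2) = 255.282 mg/L
C(42) = 38.769 + 5.195 + 96.242 + 43.528 + 264.583 + 255.282 = 703.599 mg/L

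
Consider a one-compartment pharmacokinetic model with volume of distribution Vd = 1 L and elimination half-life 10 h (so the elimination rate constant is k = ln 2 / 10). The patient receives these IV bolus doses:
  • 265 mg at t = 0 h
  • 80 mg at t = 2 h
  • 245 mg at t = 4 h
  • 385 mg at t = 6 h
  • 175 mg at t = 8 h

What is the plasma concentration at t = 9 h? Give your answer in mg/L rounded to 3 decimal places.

840.495 mg/L

k = ln 2 / 10 = 0.06931 per h
Dose 1 (265 mg at t=0 h): 265·exp(−0.06931·9) = 142.010 mg/L
Dose 2 (80 mg at t=2 h): 80·exp(−0.06931·7) = 49.246 mg/L
Dose 3 (245 mg at t=4 h): 245·exp(−0.06931·5) = 173.241 mg/L
Dose 4 (385 mg at t=6 h): 385·exp(−0.06931·3) = 312.717 mg/L
Dose 5 (175 mg at t=8 h): 175·exp(−0.06931·1) = 163.281 mg/L
C(9) = 142.010 + 49.246 + 173.241 + 312.717 + 163.281 = 840.495 mg/L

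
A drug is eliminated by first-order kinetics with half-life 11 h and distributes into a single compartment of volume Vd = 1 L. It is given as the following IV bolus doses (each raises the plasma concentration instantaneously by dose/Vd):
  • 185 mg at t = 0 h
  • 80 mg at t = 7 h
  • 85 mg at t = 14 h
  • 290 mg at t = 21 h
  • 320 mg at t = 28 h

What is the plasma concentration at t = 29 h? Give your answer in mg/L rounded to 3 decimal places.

558.416 mg/L

k = ln 2 / 11 = 0.06301 per h
Dose 1 (185 mg at t=0 h): 185·exp(−0.06301·29) = 29.754 mg/L
Dose 2 (80 mg at t=7 h): 80·exp(−0.06301·22) = 20.000 mg/L
Dose 3 (85 mg at t=14 h): 85·exp(−0.06301·15) = 33.031 mg/L
Dose 4 (290 mg at t=21 h): 290·exp(−0.06301·8) = 175.173 mg/L
Dose 5 (320 mg at t=28 h): 320·exp(−0.06301·1) = 300.458 mg/L
C(29) = 29.754 + 20.000 + 33.031 + 175.173 + 300.458 = 558.416 mg/L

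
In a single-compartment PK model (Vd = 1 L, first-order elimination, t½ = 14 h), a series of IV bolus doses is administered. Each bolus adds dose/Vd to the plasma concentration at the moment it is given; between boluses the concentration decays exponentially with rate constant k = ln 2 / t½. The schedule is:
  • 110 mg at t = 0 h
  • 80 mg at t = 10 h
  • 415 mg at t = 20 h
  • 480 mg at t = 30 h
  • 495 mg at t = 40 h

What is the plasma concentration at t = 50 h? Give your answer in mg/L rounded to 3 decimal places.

k = ln 2 / 14 = 0.04951 per h
Dose 1 (110 mg at t=0 h): 110·exp(−0.04951·50) = 9.253 mg/L
Dose 2 (80 mg at t=10 h): 80·exp(−0.04951·40) = 11.041 mg/L
Dose 3 (415 mg at t=20 h): 415·exp(−0.04951·30) = 93.969 mg/L
Dose 4 (480 mg at t=30 h): 480·exp(−0.04951·20) = 178.319 mg/L
Dose 5 (495 mg at t=40 h): 495·exp(−0.04951·10) = 301.706 mg/L
C(50) = 9.253 + 11.041 + 93.969 + 178.319 + 301.706 = 594.288 mg/L

594.288 mg/L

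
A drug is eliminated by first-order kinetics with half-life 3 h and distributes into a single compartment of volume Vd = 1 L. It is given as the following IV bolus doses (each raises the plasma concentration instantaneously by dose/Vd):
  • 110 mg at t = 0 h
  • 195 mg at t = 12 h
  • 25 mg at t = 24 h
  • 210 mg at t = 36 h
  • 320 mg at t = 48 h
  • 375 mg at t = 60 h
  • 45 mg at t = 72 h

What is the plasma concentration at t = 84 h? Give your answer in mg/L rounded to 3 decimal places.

k = ln 2 / 3 = 0.23105 per h
Dose 1 (110 mg at t=0 h): 110·exp(−0.23105·84) = 0.000 mg/L
Dose 2 (195 mg at t=12 h): 195·exp(−0.23105·72) = 0.000 mg/L
Dose 3 (25 mg at t=24 h): 25·exp(−0.23105·60) = 0.000 mg/L
Dose 4 (210 mg at t=36 h): 210·exp(−0.23105·48) = 0.003 mg/L
Dose 5 (320 mg at t=48 h): 320·exp(−0.23105·36) = 0.078 mg/L
Dose 6 (375 mg at t=60 h): 375·exp(−0.23105·24) = 1.465 mg/L
Dose 7 (45 mg at t=72 h): 45·exp(−0.23105·12) = 2.812 mg/L
C(84) = 0.000 + 0.000 + 0.000 + 0.003 + 0.078 + 1.465 + 2.812 = 4.359 mg/L

4.359 mg/L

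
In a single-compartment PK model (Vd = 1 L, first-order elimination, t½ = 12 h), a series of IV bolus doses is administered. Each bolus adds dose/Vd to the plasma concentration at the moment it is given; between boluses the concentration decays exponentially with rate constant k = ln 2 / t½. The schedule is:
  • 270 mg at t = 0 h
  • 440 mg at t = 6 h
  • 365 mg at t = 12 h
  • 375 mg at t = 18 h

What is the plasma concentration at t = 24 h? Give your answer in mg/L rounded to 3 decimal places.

670.729 mg/L

k = ln 2 / 12 = 0.05776 per h
Dose 1 (270 mg at t=0 h): 270·exp(−0.05776·24) = 67.500 mg/L
Dose 2 (440 mg at t=6 h): 440·exp(−0.05776·18) = 155.563 mg/L
Dose 3 (365 mg at t=12 h): 365·exp(−0.05776·12) = 182.500 mg/L
Dose 4 (375 mg at t=18 h): 375·exp(−0.05776·6) = 265.165 mg/L
C(24) = 67.500 + 155.563 + 182.500 + 265.165 = 670.729 mg/L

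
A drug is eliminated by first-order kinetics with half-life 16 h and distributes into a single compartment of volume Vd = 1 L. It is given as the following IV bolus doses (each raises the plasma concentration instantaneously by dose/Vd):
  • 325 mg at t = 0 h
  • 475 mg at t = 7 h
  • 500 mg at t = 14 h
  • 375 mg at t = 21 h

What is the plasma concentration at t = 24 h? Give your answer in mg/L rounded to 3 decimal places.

995.843 mg/L

k = ln 2 / 16 = 0.04332 per h
Dose 1 (325 mg at t=0 h): 325·exp(−0.04332·24) = 114.905 mg/L
Dose 2 (475 mg at t=7 h): 475·exp(−0.04332·17) = 227.431 mg/L
Dose 3 (500 mg at t=14 h): 500·exp(−0.04332·10) = 324.210 mg/L
Dose 4 (375 mg at t=21 h): 375·exp(−0.04332·3) = 329.297 mg/L
C(24) = 114.905 + 227.431 + 324.210 + 329.297 = 995.843 mg/L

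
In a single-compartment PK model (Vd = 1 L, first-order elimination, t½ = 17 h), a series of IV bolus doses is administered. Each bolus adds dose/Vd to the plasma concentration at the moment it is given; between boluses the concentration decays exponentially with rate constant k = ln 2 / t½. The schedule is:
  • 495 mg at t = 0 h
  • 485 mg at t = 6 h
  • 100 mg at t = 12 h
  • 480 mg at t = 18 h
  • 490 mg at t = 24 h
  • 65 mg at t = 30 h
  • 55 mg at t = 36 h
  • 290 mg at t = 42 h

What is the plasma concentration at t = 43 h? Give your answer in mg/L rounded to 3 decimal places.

k = ln 2 / 17 = 0.04077 per h
Dose 1 (495 mg at t=0 h): 495·exp(−0.04077·43) = 85.739 mg/L
Dose 2 (485 mg at t=6 h): 485·exp(−0.04077·37) = 107.290 mg/L
Dose 3 (100 mg at t=12 h): 100·exp(−0.04077·31) = 28.253 mg/L
Dose 4 (480 mg at t=18 h): 480·exp(−0.04077·25) = 173.201 mg/L
Dose 5 (490 mg at t=24 h): 490·exp(−0.04077·19) = 225.814 mg/L
Dose 6 (65 mg at t=30 h): 65·exp(−0.04077·13) = 38.257 mg/L
Dose 7 (55 mg at t=36 h): 55·exp(−0.04077·7) = 41.344 mg/L
Dose 8 (290 mg at t=42 h): 290·exp(−0.04077·1) = 278.414 mg/L
C(43) = 85.739 + 107.290 + 28.253 + 173.201 + 225.814 + 38.257 + 41.344 + 278.414 = 978.311 mg/L

978.311 mg/L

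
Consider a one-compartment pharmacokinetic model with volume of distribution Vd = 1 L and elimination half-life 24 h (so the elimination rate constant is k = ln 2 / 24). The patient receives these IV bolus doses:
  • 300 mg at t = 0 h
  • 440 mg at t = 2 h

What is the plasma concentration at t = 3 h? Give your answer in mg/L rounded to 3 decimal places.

k = ln 2 / 24 = 0.02888 per h
Dose 1 (300 mg at t=0 h): 300·exp(−0.02888·3) = 275.101 mg/L
Dose 2 (440 mg at t=2 h): 440·exp(−0.02888·1) = 427.474 mg/L
C(3) = 275.101 + 427.474 = 702.575 mg/L

702.575 mg/L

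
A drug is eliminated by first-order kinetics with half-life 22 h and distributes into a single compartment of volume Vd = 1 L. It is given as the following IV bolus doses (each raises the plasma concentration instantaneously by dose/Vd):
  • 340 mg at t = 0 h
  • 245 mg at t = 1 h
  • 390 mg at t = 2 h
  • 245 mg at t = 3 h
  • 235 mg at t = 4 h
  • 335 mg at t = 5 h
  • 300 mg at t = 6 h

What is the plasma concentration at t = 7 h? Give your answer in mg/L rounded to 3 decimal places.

k = ln 2 / 22 = 0.03151 per h
Dose 1 (340 mg at t=0 h): 340·exp(−0.03151·7) = 272.707 mg/L
Dose 2 (245 mg at t=1 h): 245·exp(−0.03151·6) = 202.800 mg/L
Dose 3 (390 mg at t=2 h): 390·exp(−0.03151·5) = 333.157 mg/L
Dose 4 (245 mg at t=3 h): 245·exp(−0.03151·4) = 215.990 mg/L
Dose 5 (235 mg at t=4 h): 235·exp(−0.03151·3) = 213.805 mg/L
Dose 6 (335 mg at t=5 h): 335·exp(−0.03151·2) = 314.542 mg/L
Dose 7 (300 mg at t=6 h): 300·exp(−0.03151·1) = 290.695 mg/L
C(7) = 272.707 + 202.800 + 333.157 + 215.990 + 213.805 + 314.542 + 290.695 = 1843.696 mg/L

1843.696 mg/L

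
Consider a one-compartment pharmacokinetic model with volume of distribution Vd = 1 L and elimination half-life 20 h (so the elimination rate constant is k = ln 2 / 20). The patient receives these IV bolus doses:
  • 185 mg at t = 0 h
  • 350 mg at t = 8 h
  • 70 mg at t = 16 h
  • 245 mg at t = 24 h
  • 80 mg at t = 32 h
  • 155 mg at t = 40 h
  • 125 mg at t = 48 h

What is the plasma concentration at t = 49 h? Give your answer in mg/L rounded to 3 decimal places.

522.282 mg/L

k = ln 2 / 20 = 0.03466 per h
Dose 1 (185 mg at t=0 h): 185·exp(−0.03466·49) = 33.857 mg/L
Dose 2 (350 mg at t=8 h): 350·exp(−0.03466·41) = 84.519 mg/L
Dose 3 (70 mg at t=16 h): 70·exp(−0.03466·33) = 22.305 mg/L
Dose 4 (245 mg at t=24 h): 245·exp(−0.03466·25) = 103.010 mg/L
Dose 5 (80 mg at t=32 h): 80·exp(−0.03466·17) = 44.383 mg/L
Dose 6 (155 mg at t=40 h): 155·exp(−0.03466·9) = 113.467 mg/L
Dose 7 (125 mg at t=48 h): 125·exp(−0.03466·1) = 120.742 mg/L
C(49) = 33.857 + 84.519 + 22.305 + 103.010 + 44.383 + 113.467 + 120.742 = 522.282 mg/L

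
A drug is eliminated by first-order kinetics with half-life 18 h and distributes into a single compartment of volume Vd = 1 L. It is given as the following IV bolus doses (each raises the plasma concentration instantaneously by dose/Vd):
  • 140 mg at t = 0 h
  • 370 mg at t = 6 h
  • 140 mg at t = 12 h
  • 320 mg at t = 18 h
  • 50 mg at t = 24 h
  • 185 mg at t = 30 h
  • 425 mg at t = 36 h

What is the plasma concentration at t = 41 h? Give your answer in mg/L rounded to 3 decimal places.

k = ln 2 / 18 = 0.03851 per h
Dose 1 (140 mg at t=0 h): 140·exp(−0.03851·41) = 28.870 mg/L
Dose 2 (370 mg at t=6 h): 370·exp(−0.03851·35) = 96.131 mg/L
Dose 3 (140 mg at t=12 h): 140·exp(−0.03851·29) = 45.828 mg/L
Dose 4 (320 mg at t=18 h): 320·exp(−0.03851·23) = 131.978 mg/L
Dose 5 (50 mg at t=24 h): 50·exp(−0.03851·17) = 25.981 mg/L
Dose 6 (185 mg at t=30 h): 185·exp(−0.03851·11) = 121.118 mg/L
Dose 7 (425 mg at t=36 h): 425·exp(−0.03851·5) = 350.566 mg/L
C(41) = 28.870 + 96.131 + 45.828 + 131.978 + 25.981 + 121.118 + 350.566 = 800.473 mg/L

800.473 mg/L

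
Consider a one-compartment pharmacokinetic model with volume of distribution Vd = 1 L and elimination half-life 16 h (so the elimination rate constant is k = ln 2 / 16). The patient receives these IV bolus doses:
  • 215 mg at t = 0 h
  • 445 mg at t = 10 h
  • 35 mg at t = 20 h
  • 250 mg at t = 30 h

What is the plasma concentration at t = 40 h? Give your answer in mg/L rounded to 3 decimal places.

k = ln 2 / 16 = 0.04332 per h
Dose 1 (215 mg at t=0 h): 215·exp(−0.04332·40) = 38.007 mg/L
Dose 2 (445 mg at t=10 h): 445·exp(−0.04332·30) = 121.319 mg/L
Dose 3 (35 mg at t=20 h): 35·exp(−0.04332·20) = 14.716 mg/L
Dose 4 (250 mg at t=30 h): 250·exp(−0.04332·10) = 162.105 mg/L
C(40) = 38.007 + 121.319 + 14.716 + 162.105 = 336.147 mg/L

336.147 mg/L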